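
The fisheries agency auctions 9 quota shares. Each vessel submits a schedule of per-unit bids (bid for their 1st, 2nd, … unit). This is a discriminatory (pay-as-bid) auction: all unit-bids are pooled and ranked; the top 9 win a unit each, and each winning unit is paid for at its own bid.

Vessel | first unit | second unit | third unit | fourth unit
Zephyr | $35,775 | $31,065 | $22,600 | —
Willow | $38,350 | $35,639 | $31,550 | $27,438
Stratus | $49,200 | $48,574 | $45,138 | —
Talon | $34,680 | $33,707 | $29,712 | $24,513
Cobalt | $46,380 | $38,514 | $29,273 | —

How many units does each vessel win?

Cobalt 2, Stratus 3, Talon 1, Willow 2, Zephyr 1

All unit-bids, highest first — top 9: 49,200 (Stratus-1), 48,574 (Stratus-2), 46,380 (Cobalt-1), 45,138 (Stratus-3), 38,514 (Cobalt-2), 38,350 (Willow-1), 35,775 (Zephyr-1), 35,639 (Willow-2), 34,680 (Talon-1)
Next rejected bid: $33,707 (not a price — pay-as-bid).
Allocation: Cobalt 2, Stratus 3, Talon 1, Willow 2, Zephyr 1.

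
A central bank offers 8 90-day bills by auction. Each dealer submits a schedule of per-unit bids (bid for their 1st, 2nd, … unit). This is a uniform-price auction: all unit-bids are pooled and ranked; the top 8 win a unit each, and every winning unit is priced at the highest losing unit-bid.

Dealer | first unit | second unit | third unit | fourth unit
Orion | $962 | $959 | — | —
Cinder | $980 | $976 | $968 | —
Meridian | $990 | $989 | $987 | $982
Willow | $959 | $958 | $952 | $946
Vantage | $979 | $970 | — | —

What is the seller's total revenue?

All unit-bids, highest first — top 8: 990 (Meridian-1), 989 (Meridian-2), 987 (Meridian-3), 982 (Meridian-4), 980 (Cinder-1), 979 (Vantage-1), 976 (Cinder-2), 970 (Vantage-2)
Highest rejected unit-bid = $968.
Allocation: Cinder 2, Meridian 4, Vantage 2. Every unit priced at $968.
Revenue = 8 × 968 = $7,744.

Total revenue: $7,744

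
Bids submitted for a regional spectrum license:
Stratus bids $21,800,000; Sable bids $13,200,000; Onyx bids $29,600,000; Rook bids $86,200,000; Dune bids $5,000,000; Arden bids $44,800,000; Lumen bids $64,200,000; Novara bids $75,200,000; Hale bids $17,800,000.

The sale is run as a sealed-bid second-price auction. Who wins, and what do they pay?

Rook pays $75,200,000

Sealed-bid second-price auction: the highest bidder wins and pays the second-highest bid.
Sorting bids: 86,200,000 (Rook) > 75,200,000 (Novara) > 64,200,000 (Lumen) > 44,800,000 (Arden) > 29,600,000 (Onyx) > 21,800,000 (Stratus) > …
Rook wins with the highest bid; price is set by the runner-up at $75,200,000.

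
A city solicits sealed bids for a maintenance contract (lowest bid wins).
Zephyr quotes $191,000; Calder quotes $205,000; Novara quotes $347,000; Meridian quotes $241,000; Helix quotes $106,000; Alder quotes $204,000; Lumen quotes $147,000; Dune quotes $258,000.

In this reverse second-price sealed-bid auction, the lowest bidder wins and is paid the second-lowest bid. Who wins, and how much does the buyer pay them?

Rule: the lowest bidder wins and is paid the second-lowest bid.
Bids in order: 106,000 (Helix) < 147,000 (Lumen) < 191,000 (Zephyr) < 204,000 (Alder) < 205,000 (Calder) < 241,000 (Meridian) < …
Helix is lowest; is paid the second-lowest bid, $147,000.

Helix is paid $147,000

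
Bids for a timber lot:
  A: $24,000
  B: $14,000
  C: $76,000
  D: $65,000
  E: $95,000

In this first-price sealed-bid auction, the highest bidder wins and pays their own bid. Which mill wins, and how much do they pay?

E pays $95,000

Bids in order: 95,000 (E) > 76,000 (C) > 65,000 (D) > 24,000 (A) > 14,000 (B)
First-price: E pays what they bid, $95,000.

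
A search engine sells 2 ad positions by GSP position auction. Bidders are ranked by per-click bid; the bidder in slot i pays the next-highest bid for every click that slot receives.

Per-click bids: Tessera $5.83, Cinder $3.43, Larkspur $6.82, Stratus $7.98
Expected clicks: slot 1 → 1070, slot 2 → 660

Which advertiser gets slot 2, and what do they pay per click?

Larkspur; $5.83 per click

Ranked by bid: $7.98 (Stratus) > $6.82 (Larkspur) > $5.83 (Tessera) > …
Slot 2 goes to the second-ranked bidder, Larkspur, who pays the next bid down: $5.83/click.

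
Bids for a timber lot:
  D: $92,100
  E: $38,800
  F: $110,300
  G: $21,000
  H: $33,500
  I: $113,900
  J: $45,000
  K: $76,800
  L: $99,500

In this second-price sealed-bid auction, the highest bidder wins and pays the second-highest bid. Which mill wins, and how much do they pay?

Bids in order: 113,900 (I) > 110,300 (F) > 99,500 (L) > 92,100 (D) > 76,800 (K) > 45,000 (J) > …
I wins with the highest bid; price is set by the runner-up at $110,300.

I pays $110,300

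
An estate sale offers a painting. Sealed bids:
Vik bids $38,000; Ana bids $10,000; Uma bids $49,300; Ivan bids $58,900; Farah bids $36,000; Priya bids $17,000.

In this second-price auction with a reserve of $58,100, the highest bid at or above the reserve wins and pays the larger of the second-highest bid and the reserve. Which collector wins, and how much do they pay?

Sorting bids: 58,900 (Ivan) > 49,300 (Uma) > 38,000 (Vik) > 36,000 (Farah) > 17,000 (Priya) > 10,000 (Ana)
Ivan has the top bid at or above the reserve ($58,900).
max(second-highest $49,300, reserve $58,100) = $58,100.

Ivan pays $58,100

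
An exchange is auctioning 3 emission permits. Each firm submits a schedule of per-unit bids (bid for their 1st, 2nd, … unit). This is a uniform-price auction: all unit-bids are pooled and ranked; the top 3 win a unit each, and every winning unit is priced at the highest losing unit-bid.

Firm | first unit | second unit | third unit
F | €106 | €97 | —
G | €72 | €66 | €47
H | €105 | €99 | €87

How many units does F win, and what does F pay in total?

F: 1 unit, pays €97

Pooled unit-bids ranked (top 3): 106 (F-1), 105 (H-1), 99 (H-2)
First bid not allocated: €97.
F wins 1 unit(s) at €97 each.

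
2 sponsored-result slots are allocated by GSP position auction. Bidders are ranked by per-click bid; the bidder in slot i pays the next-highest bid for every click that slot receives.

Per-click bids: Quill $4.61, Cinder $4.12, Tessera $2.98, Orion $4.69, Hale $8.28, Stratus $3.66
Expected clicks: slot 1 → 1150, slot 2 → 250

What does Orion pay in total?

Ranked by bid: $8.28 (Hale) > $4.69 (Orion) > $4.61 (Quill) > …
Orion holds slot 2 → pays next bid $4.61 × 250 clicks = $1152.50.

Orion pays $1152.50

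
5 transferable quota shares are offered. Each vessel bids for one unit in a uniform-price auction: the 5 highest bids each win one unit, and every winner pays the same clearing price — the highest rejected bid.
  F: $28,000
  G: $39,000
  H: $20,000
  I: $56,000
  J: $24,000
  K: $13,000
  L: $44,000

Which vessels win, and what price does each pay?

Bids ranked high→low: 56,000 (I), 44,000 (L), 39,000 (G), 28,000 (F), 24,000 (J), 20,000 (H), 13,000 (K)
Top 5: I, L, G, F, J.
First losing bid is H's $20,000, which sets the uniform price.

I, L, G, F, J; each pays $20,000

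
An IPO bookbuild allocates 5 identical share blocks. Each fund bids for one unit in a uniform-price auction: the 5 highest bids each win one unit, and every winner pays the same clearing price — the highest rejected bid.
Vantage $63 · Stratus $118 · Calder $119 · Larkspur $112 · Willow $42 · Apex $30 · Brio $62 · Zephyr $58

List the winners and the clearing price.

Calder, Stratus, Larkspur, Vantage, Brio; each pays $58

Bids ranked high→low: 119 (Calder), 118 (Stratus), 112 (Larkspur), 63 (Vantage), 62 (Brio), 58 (Zephyr), 42 (Willow), …
The 5 highest are Calder, Stratus, Larkspur, Vantage, Brio.
First losing bid is Zephyr's $58, which sets the uniform price.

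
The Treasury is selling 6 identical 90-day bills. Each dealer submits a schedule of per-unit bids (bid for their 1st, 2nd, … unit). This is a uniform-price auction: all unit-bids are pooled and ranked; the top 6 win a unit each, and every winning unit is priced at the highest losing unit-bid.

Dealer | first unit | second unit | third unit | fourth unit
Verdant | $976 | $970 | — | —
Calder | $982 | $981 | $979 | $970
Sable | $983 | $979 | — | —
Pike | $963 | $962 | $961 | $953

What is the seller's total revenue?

Total revenue: $5,820

Merging the schedules and taking the best 6: 983 (Sable-1), 982 (Calder-1), 981 (Calder-2), 979 (Calder-3), 979 (Sable-2), 976 (Verdant-1)
Highest rejected unit-bid = $970.
Allocation: Calder 3, Sable 2, Verdant 1. Every unit priced at $970.
Revenue = 6 × 970 = $5,820.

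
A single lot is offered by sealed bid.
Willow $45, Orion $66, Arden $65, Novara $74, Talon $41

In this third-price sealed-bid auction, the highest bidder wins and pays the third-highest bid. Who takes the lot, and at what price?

Novara pays $65

Sorting bids: 74 (Novara) > 66 (Orion) > 65 (Arden) > 45 (Willow) > 41 (Talon)
Novara wins; payment is bid #3 in the ranking = $65.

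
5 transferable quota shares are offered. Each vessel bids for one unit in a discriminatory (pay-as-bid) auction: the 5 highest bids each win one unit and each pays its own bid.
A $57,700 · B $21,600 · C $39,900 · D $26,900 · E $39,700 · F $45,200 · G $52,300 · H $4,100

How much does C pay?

C pays $39,900

Bids ranked high→low: 57,700 (A), 52,300 (G), 45,200 (F), 39,900 (C), 39,700 (E), 26,900 (D), 21,600 (B), …
Top 5: A, G, F, C, E.
C wins → own bid $39,900.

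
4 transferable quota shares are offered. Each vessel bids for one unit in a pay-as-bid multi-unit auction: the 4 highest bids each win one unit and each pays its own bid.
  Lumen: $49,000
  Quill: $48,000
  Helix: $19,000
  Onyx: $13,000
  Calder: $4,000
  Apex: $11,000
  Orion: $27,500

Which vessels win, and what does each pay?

Sorting: 49,000 (Lumen), 48,000 (Quill), 27,500 (Orion), 19,000 (Helix), 13,000 (Onyx), 11,000 (Apex), …
Top 4: Lumen, Quill, Orion, Helix.
Each winner pays its own bid: Lumen $49,000, Quill $48,000, Orion $27,500, Helix $19,000.

Lumen $49,000, Quill $48,000, Orion $27,500, Helix $19,000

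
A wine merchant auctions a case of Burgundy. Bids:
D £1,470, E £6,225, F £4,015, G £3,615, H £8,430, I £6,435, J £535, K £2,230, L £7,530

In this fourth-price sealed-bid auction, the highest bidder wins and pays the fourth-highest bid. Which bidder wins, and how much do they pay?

H pays £6,225

Fourth-price sealed-bid auction: the highest bidder wins and pays the fourth-highest bid.
Sorting bids: 8,430 (H) > 7,530 (L) > 6,435 (I) > 6,225 (E) > 4,015 (F) > 3,615 (G) > …
H wins; payment is bid #4 in the ranking = £6,225.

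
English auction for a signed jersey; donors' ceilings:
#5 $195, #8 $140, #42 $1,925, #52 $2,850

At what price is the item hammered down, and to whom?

Limits ranked: 2,850 (#52) > 1,925 (#42) > 195 (#5) > 140 (#8)
#42 is the last rival to drop out, at $1,925; #52 remains and wins at that price.

#52 wins at $1,925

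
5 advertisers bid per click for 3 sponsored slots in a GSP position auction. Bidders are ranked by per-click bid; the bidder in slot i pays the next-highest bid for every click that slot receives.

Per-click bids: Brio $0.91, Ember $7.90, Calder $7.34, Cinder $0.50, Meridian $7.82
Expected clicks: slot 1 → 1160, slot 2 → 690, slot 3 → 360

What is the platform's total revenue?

Per-click bids in order: $7.90 (Ember) > $7.82 (Meridian) > $7.34 (Calder) > $0.91 (Brio) > …
Slot 1: Ember pays $7.82 × 1160 = $9071.20
Slot 2: Meridian pays $7.34 × 690 = $5064.60
Slot 3: Calder pays $0.91 × 360 = $327.60
Total = $14463.40

Total revenue: $14463.40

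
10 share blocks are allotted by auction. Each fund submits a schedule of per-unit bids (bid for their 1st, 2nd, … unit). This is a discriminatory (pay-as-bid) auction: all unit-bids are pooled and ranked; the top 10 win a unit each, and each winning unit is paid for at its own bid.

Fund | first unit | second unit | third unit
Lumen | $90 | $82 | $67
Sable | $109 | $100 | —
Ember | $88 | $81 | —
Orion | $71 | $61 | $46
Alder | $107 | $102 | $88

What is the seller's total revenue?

Merging the schedules and taking the best 10: 109 (Sable-1), 107 (Alder-1), 102 (Alder-2), 100 (Sable-2), 90 (Lumen-1), 88 (Ember-1), 88 (Alder-3), 82 (Lumen-2), 81 (Ember-2), 71 (Orion-1)
Next rejected bid: $67 (not a price — pay-as-bid).
Each winning unit pays its own bid.
Revenue = 109 + 107 + 102 + 100 + 90 + 88 + 88 + 82 + 81 + 71 = $918.

Total revenue: $918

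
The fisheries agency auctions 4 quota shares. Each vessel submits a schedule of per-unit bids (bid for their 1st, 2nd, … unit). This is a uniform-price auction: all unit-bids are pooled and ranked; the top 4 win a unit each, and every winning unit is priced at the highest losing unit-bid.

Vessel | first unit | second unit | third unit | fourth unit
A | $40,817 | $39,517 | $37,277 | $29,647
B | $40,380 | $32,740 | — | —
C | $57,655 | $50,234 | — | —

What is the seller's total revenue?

Merging the schedules and taking the best 4: 57,655 (C-1), 50,234 (C-2), 40,817 (A-1), 40,380 (B-1)
Highest rejected unit-bid = $39,517.
Allocation: A 1, B 1, C 2. Every unit priced at $39,517.
Revenue = 4 × 39,517 = $158,068.

Total revenue: $158,068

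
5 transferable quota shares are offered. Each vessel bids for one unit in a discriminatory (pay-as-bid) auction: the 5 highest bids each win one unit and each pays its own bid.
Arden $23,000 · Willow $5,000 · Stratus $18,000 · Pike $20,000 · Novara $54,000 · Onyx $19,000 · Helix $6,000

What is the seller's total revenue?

Ordering the bids: 54,000 (Novara), 23,000 (Arden), 20,000 (Pike), 19,000 (Onyx), 18,000 (Stratus), 6,000 (Helix), 5,000 (Willow)
Top 5: Novara, Arden, Pike, Onyx, Stratus.
Total revenue = 54,000 + 23,000 + 20,000 + 19,000 + 18,000 = $134,000.

Total revenue: $134,000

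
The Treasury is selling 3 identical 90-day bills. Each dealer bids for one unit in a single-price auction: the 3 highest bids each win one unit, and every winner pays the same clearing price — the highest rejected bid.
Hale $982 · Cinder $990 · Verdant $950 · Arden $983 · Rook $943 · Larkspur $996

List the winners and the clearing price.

Bids ranked high→low: 996 (Larkspur), 990 (Cinder), 983 (Arden), 982 (Hale), 950 (Verdant), …
Winners (3 units): Larkspur, Cinder, Arden.
First losing bid is Hale's $982, which sets the uniform price.

Larkspur, Cinder, Arden; each pays $982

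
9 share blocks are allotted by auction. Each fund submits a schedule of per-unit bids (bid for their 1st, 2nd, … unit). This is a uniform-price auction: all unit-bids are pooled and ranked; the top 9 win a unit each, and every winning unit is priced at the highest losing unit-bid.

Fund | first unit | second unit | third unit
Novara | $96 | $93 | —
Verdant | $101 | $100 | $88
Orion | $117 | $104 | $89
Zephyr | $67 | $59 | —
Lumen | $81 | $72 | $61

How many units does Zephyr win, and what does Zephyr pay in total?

Zephyr: 0 units, pays $0

Pooled unit-bids ranked (top 9): 117 (Orion-1), 104 (Orion-2), 101 (Verdant-1), 100 (Verdant-2), 96 (Novara-1), 93 (Novara-2), 89 (Orion-3), 88 (Verdant-3), 81 (Lumen-1)
First bid not allocated: $72.
Zephyr wins 0 unit(s) at $72 each.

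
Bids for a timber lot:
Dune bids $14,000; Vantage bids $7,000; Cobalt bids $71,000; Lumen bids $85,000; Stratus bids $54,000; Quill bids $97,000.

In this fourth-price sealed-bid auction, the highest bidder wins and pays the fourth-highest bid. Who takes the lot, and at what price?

Fourth-price sealed-bid auction: the highest bidder wins and pays the fourth-highest bid.
Bids in order: 97,000 (Quill) > 85,000 (Lumen) > 71,000 (Cobalt) > 54,000 (Stratus) > 14,000 (Dune) > 7,000 (Vantage)
Quill is highest; pays the fourth-highest bid, $54,000.

Quill pays $54,000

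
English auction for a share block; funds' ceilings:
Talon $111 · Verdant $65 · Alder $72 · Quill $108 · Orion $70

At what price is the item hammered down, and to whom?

Ascending (English) auction: the price rises until one bidder remains; the winner pays the price at which the last rival dropped out.
Sorting limits: 111 (Talon) > 108 (Quill) > 72 (Alder) > 70 (Orion) > 65 (Verdant)
Quill is the last rival to drop out, at $108; Talon remains and wins at that price.

Talon wins at $108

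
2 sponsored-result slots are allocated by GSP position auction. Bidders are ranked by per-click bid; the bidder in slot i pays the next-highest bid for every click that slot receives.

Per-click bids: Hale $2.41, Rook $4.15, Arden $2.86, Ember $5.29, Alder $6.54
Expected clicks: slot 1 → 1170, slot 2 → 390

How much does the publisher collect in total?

Total revenue: $7807.80

Sorting advertisers: $6.54 (Alder) > $5.29 (Ember) > $4.15 (Rook) > …
Slot 1: Alder pays $5.29 × 1170 = $6189.30
Slot 2: Ember pays $4.15 × 390 = $1618.50
Total = $7807.80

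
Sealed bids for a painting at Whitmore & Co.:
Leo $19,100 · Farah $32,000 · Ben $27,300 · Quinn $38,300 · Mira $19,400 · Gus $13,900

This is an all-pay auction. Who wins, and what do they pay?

Rule: the highest bidder wins the item, but every bidder pays their own bid.
Bids ranked: 38,300 (Quinn) > 32,000 (Farah) > 27,300 (Ben) > 19,400 (Mira) > 19,100 (Leo) > 13,900 (Gus)
Quinn wins with the top bid; all bids are sunk regardless.

Quinn pays $38,300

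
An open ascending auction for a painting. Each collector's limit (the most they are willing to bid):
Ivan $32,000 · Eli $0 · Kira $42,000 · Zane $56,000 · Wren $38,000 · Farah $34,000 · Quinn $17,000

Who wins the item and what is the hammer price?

Zane wins at $42,000

Rule: the price rises until one bidder remains; the winner pays the price at which the last rival dropped out.
Sorting limits: 56,000 (Zane) > 42,000 (Kira) > 38,000 (Wren) > 34,000 (Farah) > 32,000 (Ivan) > 17,000 (Quinn) > …
Bidding ends when Kira exits at $42,000; Zane takes it.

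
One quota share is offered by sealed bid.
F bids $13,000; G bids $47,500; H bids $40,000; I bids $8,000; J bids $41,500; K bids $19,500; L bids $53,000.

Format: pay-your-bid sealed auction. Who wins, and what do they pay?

L pays $53,000

Pay-your-bid sealed auction: the highest bidder wins and pays their own bid.
Bids in order: 53,000 (L) > 47,500 (G) > 41,500 (J) > 40,000 (H) > 19,500 (K) > 13,000 (F) > …
L has the highest bid and pays exactly that: $53,000.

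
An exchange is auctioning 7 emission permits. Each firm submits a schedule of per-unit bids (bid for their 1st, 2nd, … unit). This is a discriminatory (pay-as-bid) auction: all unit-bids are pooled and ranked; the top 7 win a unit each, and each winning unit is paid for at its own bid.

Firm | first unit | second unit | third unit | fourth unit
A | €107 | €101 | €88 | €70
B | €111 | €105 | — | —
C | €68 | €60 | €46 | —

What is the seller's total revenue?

Total revenue: €650

Pooled unit-bids ranked (top 7): 111 (B-1), 107 (A-1), 105 (B-2), 101 (A-2), 88 (A-3), 70 (A-4), 68 (C-1)
Next rejected bid: €60 (not a price — pay-as-bid).
Each winning unit pays its own bid.
Revenue = 111 + 107 + 105 + 101 + 88 + 70 + 68 = €650.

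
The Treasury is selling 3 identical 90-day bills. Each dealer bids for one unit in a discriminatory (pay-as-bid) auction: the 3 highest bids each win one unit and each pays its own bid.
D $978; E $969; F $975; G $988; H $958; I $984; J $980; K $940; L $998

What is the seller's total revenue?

Total revenue: $2,970

Ordering the bids: 998 (L), 988 (G), 984 (I), 980 (J), 978 (D), …
The 3 highest are L, G, I.
Total revenue = 998 + 988 + 984 = $2,970.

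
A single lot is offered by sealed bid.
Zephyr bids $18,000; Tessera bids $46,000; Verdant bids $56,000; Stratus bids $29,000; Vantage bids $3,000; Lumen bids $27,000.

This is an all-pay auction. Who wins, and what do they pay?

All-pay auction: the highest bidder wins the item, but every bidder pays their own bid.
Sorting bids: 56,000 (Verdant) > 46,000 (Tessera) > 29,000 (Stratus) > 27,000 (Lumen) > 18,000 (Zephyr) > 3,000 (Vantage)
Verdant is highest and takes the item; every bidder forfeits their bid.

Verdant pays $56,000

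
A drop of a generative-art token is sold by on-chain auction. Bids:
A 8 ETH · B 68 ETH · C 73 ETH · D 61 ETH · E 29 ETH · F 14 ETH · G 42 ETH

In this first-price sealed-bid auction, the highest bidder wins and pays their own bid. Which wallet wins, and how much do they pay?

Bids in order: 73 (C) > 68 (B) > 61 (D) > 42 (G) > 29 (E) > 14 (F) > …
C is highest → pays own bid, 73 ETH.

C pays 73 ETH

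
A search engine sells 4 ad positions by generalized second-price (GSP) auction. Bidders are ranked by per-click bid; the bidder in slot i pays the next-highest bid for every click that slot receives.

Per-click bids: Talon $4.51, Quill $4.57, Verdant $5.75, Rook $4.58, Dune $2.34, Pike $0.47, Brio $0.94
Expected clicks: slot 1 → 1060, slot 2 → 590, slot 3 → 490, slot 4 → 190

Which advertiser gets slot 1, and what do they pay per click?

Verdant; $4.58 per click

Per-click bids in order: $5.75 (Verdant) > $4.58 (Rook) > $4.57 (Quill) > $4.51 (Talon) > $2.34 (Dune) > …
Slot 1 goes to the first-ranked bidder, Verdant, who pays the next bid down: $4.58/click.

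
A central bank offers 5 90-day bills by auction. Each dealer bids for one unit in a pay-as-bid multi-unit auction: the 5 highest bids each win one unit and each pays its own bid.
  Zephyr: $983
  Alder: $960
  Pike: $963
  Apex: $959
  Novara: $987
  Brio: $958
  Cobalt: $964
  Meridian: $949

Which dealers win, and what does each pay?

Bids ranked high→low: 987 (Novara), 983 (Zephyr), 964 (Cobalt), 963 (Pike), 960 (Alder), 959 (Apex), 958 (Brio), …
Winners (5 units): Novara, Zephyr, Cobalt, Pike, Alder.
Each winner pays its own bid: Novara $987, Zephyr $983, Cobalt $964, Pike $963, Alder $960.

Novara $987, Zephyr $983, Cobalt $964, Pike $963, Alder $960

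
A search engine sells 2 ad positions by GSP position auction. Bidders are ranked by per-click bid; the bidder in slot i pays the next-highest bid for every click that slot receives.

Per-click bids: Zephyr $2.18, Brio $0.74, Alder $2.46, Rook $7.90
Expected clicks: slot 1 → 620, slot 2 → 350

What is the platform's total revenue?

Sorting advertisers: $7.90 (Rook) > $2.46 (Alder) > $2.18 (Zephyr) > …
Slot 1: Rook pays $2.46 × 620 = $1525.20
Slot 2: Alder pays $2.18 × 350 = $763.00
Total = $2288.20

Total revenue: $2288.20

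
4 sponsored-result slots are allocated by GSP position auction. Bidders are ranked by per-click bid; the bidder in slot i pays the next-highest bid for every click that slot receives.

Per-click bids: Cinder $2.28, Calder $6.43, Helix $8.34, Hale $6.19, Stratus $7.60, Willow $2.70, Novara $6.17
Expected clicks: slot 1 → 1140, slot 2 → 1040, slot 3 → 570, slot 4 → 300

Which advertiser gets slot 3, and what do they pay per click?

Ranked by bid: $8.34 (Helix) > $7.60 (Stratus) > $6.43 (Calder) > $6.19 (Hale) > $6.17 (Novara) > …
Slot 3 goes to the third-ranked bidder, Calder, who pays the next bid down: $6.19/click.

Calder; $6.19 per click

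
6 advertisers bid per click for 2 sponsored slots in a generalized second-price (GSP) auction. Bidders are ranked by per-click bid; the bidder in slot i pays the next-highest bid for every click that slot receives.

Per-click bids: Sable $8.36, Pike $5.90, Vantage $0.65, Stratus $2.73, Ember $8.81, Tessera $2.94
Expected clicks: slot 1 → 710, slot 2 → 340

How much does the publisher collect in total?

Total revenue: $7941.60

Sorting advertisers: $8.81 (Ember) > $8.36 (Sable) > $5.90 (Pike) > …
Slot 1: Ember pays $8.36 × 710 = $5935.60
Slot 2: Sable pays $5.90 × 340 = $2006.00
Total = $7941.60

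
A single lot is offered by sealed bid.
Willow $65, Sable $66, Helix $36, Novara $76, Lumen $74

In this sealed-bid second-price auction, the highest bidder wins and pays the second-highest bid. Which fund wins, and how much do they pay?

Novara pays $74

Bids ranked: 76 (Novara) > 74 (Lumen) > 66 (Sable) > 65 (Willow) > 36 (Helix)
Second-price: Novara pays Lumen's bid of $74.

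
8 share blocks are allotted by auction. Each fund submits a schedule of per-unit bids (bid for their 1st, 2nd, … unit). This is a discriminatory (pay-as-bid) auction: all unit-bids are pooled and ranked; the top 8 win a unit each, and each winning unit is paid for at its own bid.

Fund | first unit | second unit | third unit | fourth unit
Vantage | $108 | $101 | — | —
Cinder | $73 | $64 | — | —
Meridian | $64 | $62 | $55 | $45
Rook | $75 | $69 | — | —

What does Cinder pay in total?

Merging the schedules and taking the best 8: 108 (Vantage-1), 101 (Vantage-2), 75 (Rook-1), 73 (Cinder-1), 69 (Rook-2), 64 (Cinder-2), 64 (Meridian-1), 62 (Meridian-2)
Next rejected bid: $55 (not a price — pay-as-bid).
Cinder's winning unit-bids: 73 + 64 = $137.

Cinder pays $137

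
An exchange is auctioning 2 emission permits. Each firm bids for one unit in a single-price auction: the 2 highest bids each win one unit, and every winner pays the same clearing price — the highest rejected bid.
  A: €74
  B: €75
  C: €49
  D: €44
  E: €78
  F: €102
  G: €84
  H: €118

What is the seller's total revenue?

Total revenue: €168

Sorting: 118 (H), 102 (F), 84 (G), 78 (E), …
Winners (2 units): H, F.
First losing bid is G's €84, which sets the uniform price.
Total revenue = 2 × €84 = €168.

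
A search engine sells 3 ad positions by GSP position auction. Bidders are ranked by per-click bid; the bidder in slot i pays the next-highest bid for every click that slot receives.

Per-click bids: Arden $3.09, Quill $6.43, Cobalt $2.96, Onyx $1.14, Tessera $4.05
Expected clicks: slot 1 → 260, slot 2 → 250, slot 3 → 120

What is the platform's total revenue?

Total revenue: $2180.70

Per-click bids in order: $6.43 (Quill) > $4.05 (Tessera) > $3.09 (Arden) > $2.96 (Cobalt) > …
Slot 1: Quill pays $4.05 × 260 = $1053.00
Slot 2: Tessera pays $3.09 × 250 = $772.50
Slot 3: Arden pays $2.96 × 120 = $355.20
Total = $2180.70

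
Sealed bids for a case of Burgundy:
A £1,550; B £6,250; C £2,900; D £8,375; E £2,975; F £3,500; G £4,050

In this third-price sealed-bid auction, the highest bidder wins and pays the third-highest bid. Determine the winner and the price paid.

Rule: the highest bidder wins and pays the third-highest bid.
Bids in order: 8,375 (D) > 6,250 (B) > 4,050 (G) > 3,500 (F) > 2,975 (E) > 2,900 (C) > …
D is highest; pays the third-highest bid, £4,050.

D pays £4,050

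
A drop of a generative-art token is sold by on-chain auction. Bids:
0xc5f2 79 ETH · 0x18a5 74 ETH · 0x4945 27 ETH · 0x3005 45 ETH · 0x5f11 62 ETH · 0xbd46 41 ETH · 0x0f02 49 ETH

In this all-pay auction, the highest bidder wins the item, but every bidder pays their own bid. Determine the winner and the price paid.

0xc5f2 pays 79 ETH

Bids in order: 79 (0xc5f2) > 74 (0x18a5) > 62 (0x5f11) > 49 (0x0f02) > 45 (0x3005) > 41 (0xbd46) > …
0xc5f2 wins with the top bid; all bids are sunk regardless.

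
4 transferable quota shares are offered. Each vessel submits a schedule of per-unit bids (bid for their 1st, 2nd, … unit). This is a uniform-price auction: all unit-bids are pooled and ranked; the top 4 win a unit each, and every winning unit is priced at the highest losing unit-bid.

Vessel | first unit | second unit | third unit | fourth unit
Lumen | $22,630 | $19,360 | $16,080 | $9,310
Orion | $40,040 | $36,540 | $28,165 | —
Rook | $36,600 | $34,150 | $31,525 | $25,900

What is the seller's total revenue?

Total revenue: $126,100

All unit-bids, highest first — top 4: 40,040 (Orion-1), 36,600 (Rook-1), 36,540 (Orion-2), 34,150 (Rook-2)
Highest rejected unit-bid = $31,525.
Allocation: Orion 2, Rook 2. Every unit priced at $31,525.
Revenue = 4 × 31,525 = $126,100.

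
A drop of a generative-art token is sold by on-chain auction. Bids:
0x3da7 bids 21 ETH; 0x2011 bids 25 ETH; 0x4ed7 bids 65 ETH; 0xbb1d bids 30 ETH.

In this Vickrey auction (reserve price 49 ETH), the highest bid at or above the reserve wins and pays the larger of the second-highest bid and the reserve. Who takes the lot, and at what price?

0x4ed7 pays 49 ETH

Bids in order: 65 (0x4ed7) > 30 (0xbb1d) > 25 (0x2011) > 21 (0x3da7)
Highest eligible bid: 0x4ed7 at 65 ETH.
Second-highest bid 30 ETH is below the reserve 49 ETH, so the reserve binds → payment 49 ETH.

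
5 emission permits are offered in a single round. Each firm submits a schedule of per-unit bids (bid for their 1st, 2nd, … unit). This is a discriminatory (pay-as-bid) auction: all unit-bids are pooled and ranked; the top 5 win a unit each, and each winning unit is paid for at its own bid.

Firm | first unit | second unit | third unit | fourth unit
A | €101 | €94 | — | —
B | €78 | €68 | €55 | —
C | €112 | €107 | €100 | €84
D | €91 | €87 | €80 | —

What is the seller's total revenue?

Total revenue: €514

Pooled unit-bids ranked (top 5): 112 (C-1), 107 (C-2), 101 (A-1), 100 (C-3), 94 (A-2)
Next rejected bid: €91 (not a price — pay-as-bid).
Each winning unit pays its own bid.
Revenue = 112 + 107 + 101 + 100 + 94 = €514.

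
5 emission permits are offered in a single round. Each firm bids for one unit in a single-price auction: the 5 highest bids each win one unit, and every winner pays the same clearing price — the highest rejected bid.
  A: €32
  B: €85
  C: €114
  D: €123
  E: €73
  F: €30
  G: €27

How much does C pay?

Bids ranked high→low: 123 (D), 114 (C), 85 (B), 73 (E), 32 (A), 30 (F), 27 (G)
Top 5: D, C, B, E, A.
First losing bid is F's €30, which sets the uniform price.
C wins → pays €30.

C pays €30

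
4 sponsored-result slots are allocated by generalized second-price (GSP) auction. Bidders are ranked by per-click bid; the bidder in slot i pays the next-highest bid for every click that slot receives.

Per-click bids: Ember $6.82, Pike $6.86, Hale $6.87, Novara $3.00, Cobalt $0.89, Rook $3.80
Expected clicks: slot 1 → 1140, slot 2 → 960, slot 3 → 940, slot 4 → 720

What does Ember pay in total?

Ember pays $3572.00

Sorting advertisers: $6.87 (Hale) > $6.86 (Pike) > $6.82 (Ember) > $3.80 (Rook) > $3.00 (Novara) > …
Ember holds slot 3 → pays next bid $3.80 × 940 clicks = $3572.00.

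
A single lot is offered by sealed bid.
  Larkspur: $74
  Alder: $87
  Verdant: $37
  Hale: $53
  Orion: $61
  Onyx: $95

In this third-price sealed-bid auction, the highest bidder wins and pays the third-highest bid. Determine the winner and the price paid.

Onyx pays $74

Rule: the highest bidder wins and pays the third-highest bid.
Bids in order: 95 (Onyx) > 87 (Alder) > 74 (Larkspur) > 61 (Orion) > 53 (Hale) > 37 (Verdant)
Onyx wins; payment is bid #3 in the ranking = $74.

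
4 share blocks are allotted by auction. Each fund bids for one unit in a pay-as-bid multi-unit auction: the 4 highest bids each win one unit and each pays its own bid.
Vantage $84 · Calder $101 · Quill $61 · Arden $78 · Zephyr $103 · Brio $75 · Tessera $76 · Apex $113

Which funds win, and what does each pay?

Apex $113, Zephyr $103, Calder $101, Vantage $84

Ordering the bids: 113 (Apex), 103 (Zephyr), 101 (Calder), 84 (Vantage), 78 (Arden), 76 (Tessera), …
The 4 highest are Apex, Zephyr, Calder, Vantage.
Each winner pays its own bid: Apex $113, Zephyr $103, Calder $101, Vantage $84.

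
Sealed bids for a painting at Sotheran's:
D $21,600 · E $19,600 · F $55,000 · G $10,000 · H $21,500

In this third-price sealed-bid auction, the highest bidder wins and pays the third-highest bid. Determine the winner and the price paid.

F pays $21,500

Rule: the highest bidder wins and pays the third-highest bid.
Sorting bids: 55,000 (F) > 21,600 (D) > 21,500 (H) > 19,600 (E) > 10,000 (G)
F is highest; pays the third-highest bid, $21,500.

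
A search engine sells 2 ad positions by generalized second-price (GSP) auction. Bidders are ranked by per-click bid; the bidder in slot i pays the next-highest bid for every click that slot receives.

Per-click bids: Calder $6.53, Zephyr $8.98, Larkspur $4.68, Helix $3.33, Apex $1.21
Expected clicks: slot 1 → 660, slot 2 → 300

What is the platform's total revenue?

Sorting advertisers: $8.98 (Zephyr) > $6.53 (Calder) > $4.68 (Larkspur) > …
Slot 1: Zephyr pays $6.53 × 660 = $4309.80
Slot 2: Calder pays $4.68 × 300 = $1404.00
Total = $5713.80

Total revenue: $5713.80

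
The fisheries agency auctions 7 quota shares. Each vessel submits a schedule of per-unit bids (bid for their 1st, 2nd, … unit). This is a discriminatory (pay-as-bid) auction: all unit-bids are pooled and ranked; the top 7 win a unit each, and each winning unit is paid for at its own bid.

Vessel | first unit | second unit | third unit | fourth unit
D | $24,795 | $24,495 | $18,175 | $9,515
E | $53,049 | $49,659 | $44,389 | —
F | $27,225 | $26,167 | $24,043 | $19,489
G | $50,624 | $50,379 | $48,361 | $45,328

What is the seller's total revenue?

Total revenue: $341,789

All unit-bids, highest first — top 7: 53,049 (E-1), 50,624 (G-1), 50,379 (G-2), 49,659 (E-2), 48,361 (G-3), 45,328 (G-4), 44,389 (E-3)
Next rejected bid: $27,225 (not a price — pay-as-bid).
Each winning unit pays its own bid.
Revenue = 53,049 + 50,624 + 50,379 + 49,659 + 48,361 + 45,328 + 44,389 = $341,789.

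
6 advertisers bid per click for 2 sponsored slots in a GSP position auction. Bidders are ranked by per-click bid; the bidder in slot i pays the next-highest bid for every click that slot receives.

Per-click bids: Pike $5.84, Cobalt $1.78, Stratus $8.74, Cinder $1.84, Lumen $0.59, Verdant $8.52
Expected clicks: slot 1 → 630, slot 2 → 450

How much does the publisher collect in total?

Total revenue: $7995.60

Ranked by bid: $8.74 (Stratus) > $8.52 (Verdant) > $5.84 (Pike) > …
Slot 1: Stratus pays $8.52 × 630 = $5367.60
Slot 2: Verdant pays $5.84 × 450 = $2628.00
Total = $7995.60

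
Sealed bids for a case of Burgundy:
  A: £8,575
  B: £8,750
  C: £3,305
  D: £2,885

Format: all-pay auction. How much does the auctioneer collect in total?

Total revenue: £23,515

Rule: the highest bidder wins the item, but every bidder pays their own bid.
Bids ranked: 8,750 (B) > 8,575 (A) > 3,305 (C) > 2,885 (D)
B wins with the top bid; all bids are sunk regardless.
Every bidder forfeits their bid regardless of winning.
Revenue = 8,575 + 8,750 + 3,305 + 2,885 = £23,515.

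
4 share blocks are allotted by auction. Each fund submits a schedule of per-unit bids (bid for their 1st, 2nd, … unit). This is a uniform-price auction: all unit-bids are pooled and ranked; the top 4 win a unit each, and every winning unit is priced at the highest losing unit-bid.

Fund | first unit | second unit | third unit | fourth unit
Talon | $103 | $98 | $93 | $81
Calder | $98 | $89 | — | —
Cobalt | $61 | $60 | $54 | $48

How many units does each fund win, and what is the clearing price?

Calder 1, Talon 3; clearing price $89

Merging the schedules and taking the best 4: 103 (Talon-1), 98 (Talon-2), 98 (Calder-1), 93 (Talon-3)
The (k+1)-th unit-bid is $89.
Allocation: Calder 1, Talon 3.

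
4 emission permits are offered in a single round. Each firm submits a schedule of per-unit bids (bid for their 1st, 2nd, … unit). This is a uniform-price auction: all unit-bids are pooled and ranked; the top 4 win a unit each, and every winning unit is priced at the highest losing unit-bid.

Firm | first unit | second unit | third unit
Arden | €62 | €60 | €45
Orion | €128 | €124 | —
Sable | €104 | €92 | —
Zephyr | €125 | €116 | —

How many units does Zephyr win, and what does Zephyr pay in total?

All unit-bids, highest first — top 4: 128 (Orion-1), 125 (Zephyr-1), 124 (Orion-2), 116 (Zephyr-2)
The (k+1)-th unit-bid is €104.
Zephyr wins 2 unit(s) at €104 each.

Zephyr: 2 units, pays €208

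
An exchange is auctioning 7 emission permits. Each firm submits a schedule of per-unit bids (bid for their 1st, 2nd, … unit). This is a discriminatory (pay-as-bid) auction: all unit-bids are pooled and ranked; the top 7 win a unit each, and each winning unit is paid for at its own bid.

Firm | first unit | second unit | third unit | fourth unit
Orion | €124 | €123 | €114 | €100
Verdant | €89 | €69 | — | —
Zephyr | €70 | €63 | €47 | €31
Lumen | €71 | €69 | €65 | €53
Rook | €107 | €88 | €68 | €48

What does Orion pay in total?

Orion pays €461

Merging the schedules and taking the best 7: 124 (Orion-1), 123 (Orion-2), 114 (Orion-3), 107 (Rook-1), 100 (Orion-4), 89 (Verdant-1), 88 (Rook-2)
Next rejected bid: €71 (not a price — pay-as-bid).
Orion's winning unit-bids: 124 + 123 + 114 + 100 = €461.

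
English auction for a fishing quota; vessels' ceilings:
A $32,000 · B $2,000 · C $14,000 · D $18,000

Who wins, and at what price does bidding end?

Sorting limits: 32,000 (A) > 18,000 (D) > 14,000 (C) > 2,000 (B)
Once the price passes $18,000, only A is left; the hammer falls at D's limit of $18,000.

A wins at $18,000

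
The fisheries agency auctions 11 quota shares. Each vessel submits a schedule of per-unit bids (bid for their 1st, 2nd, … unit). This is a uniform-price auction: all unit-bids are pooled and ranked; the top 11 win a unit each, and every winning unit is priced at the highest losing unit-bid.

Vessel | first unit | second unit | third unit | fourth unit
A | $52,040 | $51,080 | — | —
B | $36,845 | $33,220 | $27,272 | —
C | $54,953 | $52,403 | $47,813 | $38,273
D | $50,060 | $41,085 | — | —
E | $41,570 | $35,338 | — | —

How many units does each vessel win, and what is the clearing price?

Pooled unit-bids ranked (top 11): 54,953 (C-1), 52,403 (C-2), 52,040 (A-1), 51,080 (A-2), 50,060 (D-1), 47,813 (C-3), 41,570 (E-1), 41,085 (D-2), 38,273 (C-4), 36,845 (B-1), 35,338 (E-2)
Highest rejected unit-bid = $33,220.
Allocation: A 2, B 1, C 4, D 2, E 2.

A 2, B 1, C 4, D 2, E 2; clearing price $33,220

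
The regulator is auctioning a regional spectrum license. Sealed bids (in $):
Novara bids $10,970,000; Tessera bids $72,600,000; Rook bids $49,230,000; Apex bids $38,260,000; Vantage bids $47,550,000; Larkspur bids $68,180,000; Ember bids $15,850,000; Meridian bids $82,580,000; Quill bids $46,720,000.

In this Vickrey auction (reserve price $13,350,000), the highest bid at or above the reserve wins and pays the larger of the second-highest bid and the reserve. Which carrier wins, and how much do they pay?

Meridian pays $72,600,000

Sorting bids: 82,580,000 (Meridian) > 72,600,000 (Tessera) > 68,180,000 (Larkspur) > 49,230,000 (Rook) > 47,550,000 (Vantage) > 46,720,000 (Quill) > …
Highest eligible bid: Meridian at $82,580,000.
Second-highest bid $72,600,000 exceeds the reserve $13,350,000 → payment $72,600,000.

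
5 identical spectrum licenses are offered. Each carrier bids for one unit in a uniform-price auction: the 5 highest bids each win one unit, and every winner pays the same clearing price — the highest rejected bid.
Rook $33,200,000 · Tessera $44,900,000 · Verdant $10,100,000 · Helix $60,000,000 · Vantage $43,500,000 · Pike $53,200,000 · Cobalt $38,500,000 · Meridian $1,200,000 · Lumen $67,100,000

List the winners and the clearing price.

Sorting: 67,100,000 (Lumen), 60,000,000 (Helix), 53,200,000 (Pike), 44,900,000 (Tessera), 43,500,000 (Vantage), 38,500,000 (Cobalt), 33,200,000 (Rook), …
Winners (5 units): Lumen, Helix, Pike, Tessera, Vantage.
Highest unsuccessful bid: $38,500,000 → clearing price.

Lumen, Helix, Pike, Tessera, Vantage; each pays $38,500,000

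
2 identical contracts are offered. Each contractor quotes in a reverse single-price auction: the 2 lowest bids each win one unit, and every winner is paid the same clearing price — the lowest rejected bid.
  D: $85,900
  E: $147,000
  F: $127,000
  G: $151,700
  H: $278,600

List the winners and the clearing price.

D, F; each is paid $147,000

Bids ranked low→high: 85,900 (D), 127,000 (F), 147,000 (E), 151,700 (G), …
The 2 lowest are D, F.
Lowest unsuccessful bid: $147,000 → clearing price.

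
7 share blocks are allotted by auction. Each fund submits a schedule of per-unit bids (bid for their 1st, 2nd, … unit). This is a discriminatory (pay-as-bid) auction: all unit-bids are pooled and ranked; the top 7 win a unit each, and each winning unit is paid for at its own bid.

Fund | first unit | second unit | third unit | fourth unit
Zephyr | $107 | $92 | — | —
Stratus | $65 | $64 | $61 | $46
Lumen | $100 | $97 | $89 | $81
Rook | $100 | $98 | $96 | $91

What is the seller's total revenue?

Total revenue: $690

Merging the schedules and taking the best 7: 107 (Zephyr-1), 100 (Lumen-1), 100 (Rook-1), 98 (Rook-2), 97 (Lumen-2), 96 (Rook-3), 92 (Zephyr-2)
Next rejected bid: $91 (not a price — pay-as-bid).
Each winning unit pays its own bid.
Revenue = 107 + 100 + 100 + 98 + 97 + 96 + 92 = $690.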